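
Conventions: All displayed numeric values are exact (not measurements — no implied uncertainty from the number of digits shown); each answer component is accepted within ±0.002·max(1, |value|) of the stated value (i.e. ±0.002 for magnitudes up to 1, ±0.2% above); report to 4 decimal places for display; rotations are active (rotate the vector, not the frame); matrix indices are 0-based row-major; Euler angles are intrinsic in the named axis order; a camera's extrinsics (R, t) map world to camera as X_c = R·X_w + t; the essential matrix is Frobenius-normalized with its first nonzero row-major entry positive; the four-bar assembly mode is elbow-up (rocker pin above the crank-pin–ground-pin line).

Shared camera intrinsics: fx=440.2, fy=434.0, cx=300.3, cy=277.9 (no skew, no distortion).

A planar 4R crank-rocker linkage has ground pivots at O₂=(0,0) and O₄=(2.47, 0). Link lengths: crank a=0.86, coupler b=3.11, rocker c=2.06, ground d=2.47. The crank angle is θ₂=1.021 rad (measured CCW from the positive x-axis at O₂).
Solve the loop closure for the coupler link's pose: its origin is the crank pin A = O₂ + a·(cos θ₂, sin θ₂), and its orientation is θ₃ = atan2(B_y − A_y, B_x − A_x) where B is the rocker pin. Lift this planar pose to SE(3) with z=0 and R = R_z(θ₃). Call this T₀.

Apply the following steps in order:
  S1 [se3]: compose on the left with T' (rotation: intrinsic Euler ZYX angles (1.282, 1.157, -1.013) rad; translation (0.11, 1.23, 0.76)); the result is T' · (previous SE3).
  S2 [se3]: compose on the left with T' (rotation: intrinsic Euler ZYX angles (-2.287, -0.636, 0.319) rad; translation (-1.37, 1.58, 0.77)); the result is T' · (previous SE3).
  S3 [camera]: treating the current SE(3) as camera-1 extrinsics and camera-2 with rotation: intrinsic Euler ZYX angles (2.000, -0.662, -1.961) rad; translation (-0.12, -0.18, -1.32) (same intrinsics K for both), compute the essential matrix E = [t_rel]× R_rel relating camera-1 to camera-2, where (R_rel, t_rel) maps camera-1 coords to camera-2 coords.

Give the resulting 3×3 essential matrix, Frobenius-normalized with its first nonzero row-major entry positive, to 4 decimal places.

matrix = [0.0227 0.3600 -0.0389; 0.1175 0.5981 0.0127; -0.4969 0.0740 -0.4944]

source (fourbar_fk): coupler pose = R=[0.9315 -0.3637 0.0000; 0.3637 0.9315 0.0000; 0.0000 0.0000 1.0000], t=(0.4494, 0.7333, 0.0000)
after S1 (compose_se3): R=[-0.1583 -0.7204 -0.6753; 0.1431 -0.6934 0.7062; -0.9770 0.0152 0.2128], t=(-0.3728, 0.9677, 0.0984)
after S2 (compose_se3): R=[0.0729 -0.1989 0.9773; -0.5898 0.7816 0.2031; -0.8042 -0.5912 -0.0603], t=(-0.3485, 1.4011, 0.8679)
after S3 (essential): [0.0227 0.3600 -0.0389; 0.1175 0.5981 0.0127; -0.4969 0.0740 -0.4944]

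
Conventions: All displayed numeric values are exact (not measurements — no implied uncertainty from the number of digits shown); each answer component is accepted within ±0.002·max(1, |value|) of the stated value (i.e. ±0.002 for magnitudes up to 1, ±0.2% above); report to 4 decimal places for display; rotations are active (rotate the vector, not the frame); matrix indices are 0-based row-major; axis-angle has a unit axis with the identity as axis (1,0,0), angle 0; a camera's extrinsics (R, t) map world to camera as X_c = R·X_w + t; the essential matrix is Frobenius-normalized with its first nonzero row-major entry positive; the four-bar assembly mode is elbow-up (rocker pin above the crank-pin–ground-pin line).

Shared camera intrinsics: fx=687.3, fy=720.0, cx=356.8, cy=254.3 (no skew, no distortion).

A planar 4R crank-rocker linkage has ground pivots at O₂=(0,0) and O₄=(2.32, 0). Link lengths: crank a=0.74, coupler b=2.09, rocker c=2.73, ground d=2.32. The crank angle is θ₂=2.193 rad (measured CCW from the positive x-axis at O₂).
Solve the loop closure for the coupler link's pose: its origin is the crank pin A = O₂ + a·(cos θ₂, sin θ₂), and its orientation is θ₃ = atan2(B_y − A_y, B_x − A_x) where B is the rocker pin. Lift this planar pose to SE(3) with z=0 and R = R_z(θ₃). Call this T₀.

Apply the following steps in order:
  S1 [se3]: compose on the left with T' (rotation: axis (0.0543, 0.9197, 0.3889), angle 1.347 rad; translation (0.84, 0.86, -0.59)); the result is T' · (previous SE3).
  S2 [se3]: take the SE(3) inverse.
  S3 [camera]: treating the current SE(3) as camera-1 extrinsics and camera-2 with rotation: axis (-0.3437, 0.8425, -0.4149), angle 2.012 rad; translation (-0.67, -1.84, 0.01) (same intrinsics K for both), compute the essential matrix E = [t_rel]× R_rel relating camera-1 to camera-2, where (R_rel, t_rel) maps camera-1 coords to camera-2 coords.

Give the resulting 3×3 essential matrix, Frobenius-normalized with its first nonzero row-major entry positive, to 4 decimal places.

source (fourbar_fk): coupler pose = R=[0.5968 -0.8024 0.0000; 0.8024 0.5968 0.0000; 0.0000 0.0000 1.0000], t=(-0.4313, 0.6013, 0.0000)
after S1 (compose_se3): R=[-0.1393 -0.3830 0.9132; 0.9556 0.1897 0.2253; -0.2596 0.9040 0.3396], t=(0.5387, 1.2089, -0.0111)
after S2 (invert_se3): R=[-0.1393 0.9556 -0.2596; -0.3830 0.1897 0.9040; 0.9132 0.2253 0.3396], t=(-1.0831, -0.0130, -0.7605)
after S3 (essential): [0.6211 0.1520 0.1119; -0.0789 -0.4247 -0.2454; -0.3276 0.4171 0.2245]

matrix = [0.6211 0.1520 0.1119; -0.0789 -0.4247 -0.2454; -0.3276 0.4171 0.2245]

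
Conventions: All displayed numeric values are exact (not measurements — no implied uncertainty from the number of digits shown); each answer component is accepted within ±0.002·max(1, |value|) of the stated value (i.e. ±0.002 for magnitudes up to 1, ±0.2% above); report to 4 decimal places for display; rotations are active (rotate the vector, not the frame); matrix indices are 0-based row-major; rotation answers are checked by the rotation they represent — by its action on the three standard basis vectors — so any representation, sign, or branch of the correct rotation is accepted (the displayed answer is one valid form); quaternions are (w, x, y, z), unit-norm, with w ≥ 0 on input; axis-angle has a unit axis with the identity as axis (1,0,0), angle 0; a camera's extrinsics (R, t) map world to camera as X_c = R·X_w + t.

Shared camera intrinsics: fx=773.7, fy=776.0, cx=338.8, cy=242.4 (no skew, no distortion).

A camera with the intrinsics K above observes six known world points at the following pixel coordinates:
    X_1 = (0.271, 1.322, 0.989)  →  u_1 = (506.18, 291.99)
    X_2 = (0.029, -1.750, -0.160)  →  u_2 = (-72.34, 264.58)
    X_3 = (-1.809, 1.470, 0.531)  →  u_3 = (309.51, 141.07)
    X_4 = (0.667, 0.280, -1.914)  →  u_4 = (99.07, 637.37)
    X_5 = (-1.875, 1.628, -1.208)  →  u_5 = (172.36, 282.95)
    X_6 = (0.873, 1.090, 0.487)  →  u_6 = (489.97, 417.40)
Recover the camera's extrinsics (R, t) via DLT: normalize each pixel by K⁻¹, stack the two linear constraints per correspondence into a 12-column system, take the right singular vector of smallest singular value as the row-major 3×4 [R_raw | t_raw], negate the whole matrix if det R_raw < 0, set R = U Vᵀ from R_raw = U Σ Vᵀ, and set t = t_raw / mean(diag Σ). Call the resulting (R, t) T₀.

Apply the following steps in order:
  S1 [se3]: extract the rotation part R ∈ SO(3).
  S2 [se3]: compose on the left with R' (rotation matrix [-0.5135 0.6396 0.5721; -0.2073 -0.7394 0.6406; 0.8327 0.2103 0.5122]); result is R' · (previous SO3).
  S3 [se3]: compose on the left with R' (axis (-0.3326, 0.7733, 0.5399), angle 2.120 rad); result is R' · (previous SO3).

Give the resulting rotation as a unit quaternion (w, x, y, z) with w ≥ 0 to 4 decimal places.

rotation (quat) = (0.9736, -0.1777, 0.1399, -0.0311)

source (pnp_recover): camera pose = R=[0.4913 0.4936 0.7176; 0.6986 0.2687 -0.6631; -0.5202 0.8271 -0.2128], t=(-0.4501, 0.4200, 4.0902)
after S1 (rot_of_se3): [0.4913 0.4936 0.7176; 0.6986 0.2687 -0.6631; -0.5202 0.8271 -0.2128]
after S2 (compose_so3): [-0.1030 0.3916 -0.9143; -0.9516 0.2288 0.2052; 0.2896 0.8912 0.3491]
after S3 (compose_so3): [0.9589 0.0107 0.2835; -0.1102 0.9349 0.3374; -0.2614 -0.3548 0.8977]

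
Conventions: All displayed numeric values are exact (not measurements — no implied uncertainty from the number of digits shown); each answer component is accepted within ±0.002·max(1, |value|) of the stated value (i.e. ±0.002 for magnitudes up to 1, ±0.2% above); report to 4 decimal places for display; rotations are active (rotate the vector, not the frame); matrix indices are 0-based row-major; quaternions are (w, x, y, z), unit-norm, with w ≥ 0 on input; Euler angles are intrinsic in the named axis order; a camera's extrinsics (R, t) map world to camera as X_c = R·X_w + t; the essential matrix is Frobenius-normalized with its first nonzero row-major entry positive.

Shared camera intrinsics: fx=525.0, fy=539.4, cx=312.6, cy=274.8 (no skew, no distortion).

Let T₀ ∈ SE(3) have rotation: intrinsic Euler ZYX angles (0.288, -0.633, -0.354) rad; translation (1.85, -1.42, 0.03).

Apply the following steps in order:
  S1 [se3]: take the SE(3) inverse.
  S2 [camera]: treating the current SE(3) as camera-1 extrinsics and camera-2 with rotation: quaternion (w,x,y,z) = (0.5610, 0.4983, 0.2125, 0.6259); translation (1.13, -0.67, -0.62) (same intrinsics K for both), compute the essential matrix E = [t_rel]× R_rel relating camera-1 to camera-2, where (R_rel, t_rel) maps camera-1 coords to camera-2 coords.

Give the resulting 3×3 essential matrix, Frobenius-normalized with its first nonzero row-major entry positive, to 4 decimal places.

matrix = [0.3960 0.1673 -0.1557; -0.5310 -0.1510 -0.2495; 0.0724 0.1274 -0.6344]

after S1 (invert_se3): R=[0.7730 0.2290 0.5916; -0.0698 0.9576 -0.2795; -0.6305 0.1748 0.7563], t=(-1.1227, 1.4973, 1.3919)
after S2 (essential): [0.3960 0.1673 -0.1557; -0.5310 -0.1510 -0.2495; 0.0724 0.1274 -0.6344]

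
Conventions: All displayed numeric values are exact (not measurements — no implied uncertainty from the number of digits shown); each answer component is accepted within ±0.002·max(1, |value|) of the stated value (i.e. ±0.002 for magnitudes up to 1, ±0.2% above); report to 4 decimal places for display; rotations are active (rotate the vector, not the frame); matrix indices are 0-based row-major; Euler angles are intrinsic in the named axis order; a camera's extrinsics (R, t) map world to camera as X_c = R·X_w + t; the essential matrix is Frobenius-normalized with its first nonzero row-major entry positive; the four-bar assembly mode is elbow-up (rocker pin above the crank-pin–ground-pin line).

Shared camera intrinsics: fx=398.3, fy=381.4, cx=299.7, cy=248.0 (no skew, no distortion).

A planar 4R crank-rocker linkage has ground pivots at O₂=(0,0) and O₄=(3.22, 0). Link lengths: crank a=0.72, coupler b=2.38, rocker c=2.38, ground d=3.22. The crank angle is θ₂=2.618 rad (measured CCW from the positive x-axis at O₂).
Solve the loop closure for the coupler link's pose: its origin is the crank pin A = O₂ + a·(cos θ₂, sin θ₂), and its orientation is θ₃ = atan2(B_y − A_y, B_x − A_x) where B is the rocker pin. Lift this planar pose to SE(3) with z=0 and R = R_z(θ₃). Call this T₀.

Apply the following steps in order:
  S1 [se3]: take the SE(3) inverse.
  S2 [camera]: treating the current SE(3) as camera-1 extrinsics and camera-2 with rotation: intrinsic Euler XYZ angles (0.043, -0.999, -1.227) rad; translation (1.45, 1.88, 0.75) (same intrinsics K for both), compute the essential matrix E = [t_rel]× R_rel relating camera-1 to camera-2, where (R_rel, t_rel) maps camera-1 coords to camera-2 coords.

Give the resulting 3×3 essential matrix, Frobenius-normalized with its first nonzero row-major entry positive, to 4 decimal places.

matrix = [0.4951 0.1843 0.3206; -0.1288 -0.1267 -0.3549; -0.4724 0.0531 0.4834]

source (fourbar_fk): coupler pose = R=[0.8620 -0.5069 0.0000; 0.5069 0.8620 0.0000; 0.0000 0.0000 1.0000], t=(-0.6235, 0.3600, 0.0000)
after S1 (invert_se3): R=[0.8620 0.5069 0.0000; -0.5069 0.8620 0.0000; 0.0000 0.0000 1.0000], t=(0.3550, -0.6264, 0.0000)
after S2 (essential): [0.4951 0.1843 0.3206; -0.1288 -0.1267 -0.3549; -0.4724 0.0531 0.4834]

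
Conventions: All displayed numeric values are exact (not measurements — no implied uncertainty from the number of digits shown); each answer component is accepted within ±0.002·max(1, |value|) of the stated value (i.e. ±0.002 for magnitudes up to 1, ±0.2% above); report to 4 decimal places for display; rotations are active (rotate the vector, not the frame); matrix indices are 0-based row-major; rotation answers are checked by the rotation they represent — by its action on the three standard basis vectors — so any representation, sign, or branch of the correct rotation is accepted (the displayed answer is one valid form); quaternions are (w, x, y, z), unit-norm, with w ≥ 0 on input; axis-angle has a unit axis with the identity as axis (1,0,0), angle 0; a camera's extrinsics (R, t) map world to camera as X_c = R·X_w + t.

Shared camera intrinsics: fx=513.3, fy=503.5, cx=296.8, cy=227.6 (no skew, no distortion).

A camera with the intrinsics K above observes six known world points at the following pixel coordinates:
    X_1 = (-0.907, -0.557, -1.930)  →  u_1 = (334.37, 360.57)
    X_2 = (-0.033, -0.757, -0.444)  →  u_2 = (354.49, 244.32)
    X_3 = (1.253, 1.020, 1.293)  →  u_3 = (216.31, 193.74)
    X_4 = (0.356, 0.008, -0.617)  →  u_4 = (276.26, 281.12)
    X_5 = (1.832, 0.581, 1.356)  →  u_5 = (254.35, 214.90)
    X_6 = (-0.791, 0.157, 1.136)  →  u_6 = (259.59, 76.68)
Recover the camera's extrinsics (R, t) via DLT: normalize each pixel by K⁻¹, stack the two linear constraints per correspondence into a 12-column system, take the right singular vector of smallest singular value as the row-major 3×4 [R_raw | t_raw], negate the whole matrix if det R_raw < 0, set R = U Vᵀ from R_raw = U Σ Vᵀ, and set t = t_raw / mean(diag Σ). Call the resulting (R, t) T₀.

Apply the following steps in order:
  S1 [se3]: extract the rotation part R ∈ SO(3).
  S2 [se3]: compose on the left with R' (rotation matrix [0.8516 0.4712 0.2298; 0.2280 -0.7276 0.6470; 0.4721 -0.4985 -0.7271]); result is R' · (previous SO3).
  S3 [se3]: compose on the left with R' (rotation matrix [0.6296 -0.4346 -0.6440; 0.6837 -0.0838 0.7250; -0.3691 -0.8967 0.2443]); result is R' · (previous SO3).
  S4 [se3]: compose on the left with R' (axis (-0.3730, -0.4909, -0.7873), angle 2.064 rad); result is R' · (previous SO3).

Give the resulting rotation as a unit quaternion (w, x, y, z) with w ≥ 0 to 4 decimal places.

source (pnp_recover): camera pose = R=[0.0668 -0.9973 0.0301; 0.5856 0.0148 -0.8105; 0.8079 0.0718 0.5850], t=(-0.2000, -0.1701, 5.1399)
after S1 (rot_of_se3): [0.0668 -0.9973 0.0301; 0.5856 0.0148 -0.8105; 0.8079 0.0718 0.5850]
after S2 (compose_so3): [0.5185 -0.8258 -0.2218; 0.1118 -0.1917 0.9751; -0.8477 -0.5304 -0.0071]
after S3 (compose_so3): [0.8238 -0.0951 -0.5589; -0.2695 -0.9330 -0.2385; -0.4988 0.3471 -0.7942]
after S4 (compose_so3): [-0.4809 -0.8731 -0.0800; -0.7650 0.4624 -0.4482; 0.4283 -0.1543 -0.8903]

rotation (quat) = (0.1510, 0.4866, -0.8417, 0.1790)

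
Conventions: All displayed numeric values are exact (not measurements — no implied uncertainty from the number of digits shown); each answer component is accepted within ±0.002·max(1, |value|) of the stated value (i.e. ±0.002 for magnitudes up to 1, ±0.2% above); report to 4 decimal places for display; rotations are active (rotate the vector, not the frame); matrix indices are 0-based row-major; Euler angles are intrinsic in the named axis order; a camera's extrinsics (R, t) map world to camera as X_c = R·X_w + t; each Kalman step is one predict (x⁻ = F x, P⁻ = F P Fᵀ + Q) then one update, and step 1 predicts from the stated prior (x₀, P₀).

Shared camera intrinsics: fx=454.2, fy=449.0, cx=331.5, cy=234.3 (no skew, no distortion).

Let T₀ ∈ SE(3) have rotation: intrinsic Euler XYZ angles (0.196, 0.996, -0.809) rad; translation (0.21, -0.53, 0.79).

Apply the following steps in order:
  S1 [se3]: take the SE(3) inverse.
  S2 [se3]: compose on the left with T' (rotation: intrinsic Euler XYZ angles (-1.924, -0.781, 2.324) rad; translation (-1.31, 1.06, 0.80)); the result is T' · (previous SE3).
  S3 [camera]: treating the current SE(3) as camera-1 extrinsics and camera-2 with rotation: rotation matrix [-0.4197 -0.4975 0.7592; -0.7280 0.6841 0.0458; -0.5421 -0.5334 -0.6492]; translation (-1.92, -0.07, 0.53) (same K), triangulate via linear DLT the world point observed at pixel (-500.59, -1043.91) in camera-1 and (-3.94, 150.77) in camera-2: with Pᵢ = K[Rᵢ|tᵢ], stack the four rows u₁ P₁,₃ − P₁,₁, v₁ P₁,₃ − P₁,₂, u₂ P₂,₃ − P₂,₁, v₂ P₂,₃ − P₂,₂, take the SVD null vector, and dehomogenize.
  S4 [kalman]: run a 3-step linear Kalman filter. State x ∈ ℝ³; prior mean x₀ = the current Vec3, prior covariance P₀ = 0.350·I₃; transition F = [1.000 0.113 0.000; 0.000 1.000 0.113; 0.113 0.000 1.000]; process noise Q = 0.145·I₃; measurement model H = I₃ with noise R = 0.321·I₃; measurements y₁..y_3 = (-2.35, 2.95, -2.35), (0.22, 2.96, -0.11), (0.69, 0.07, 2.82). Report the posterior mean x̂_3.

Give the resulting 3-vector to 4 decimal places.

after S1 (invert_se3): R=[0.3752 -0.5969 -0.7091; 0.3934 0.7953 -0.4613; 0.8393 -0.1059 0.5333], t=(0.1650, 0.7033, -0.6536)
after S2 (compose_se3): R=[-0.9770 -0.0475 0.2081; 0.1986 0.1547 0.9678; -0.0782 0.9868 -0.1417], t=(-1.2944, 0.3357, 1.4514)
after S3 (triangulate): (-0.7965, -1.3129, -1.0546)
after S4 (kf_track): (0.1996, 1.1277, 0.8528)

result = (0.1996, 1.1277, 0.8528)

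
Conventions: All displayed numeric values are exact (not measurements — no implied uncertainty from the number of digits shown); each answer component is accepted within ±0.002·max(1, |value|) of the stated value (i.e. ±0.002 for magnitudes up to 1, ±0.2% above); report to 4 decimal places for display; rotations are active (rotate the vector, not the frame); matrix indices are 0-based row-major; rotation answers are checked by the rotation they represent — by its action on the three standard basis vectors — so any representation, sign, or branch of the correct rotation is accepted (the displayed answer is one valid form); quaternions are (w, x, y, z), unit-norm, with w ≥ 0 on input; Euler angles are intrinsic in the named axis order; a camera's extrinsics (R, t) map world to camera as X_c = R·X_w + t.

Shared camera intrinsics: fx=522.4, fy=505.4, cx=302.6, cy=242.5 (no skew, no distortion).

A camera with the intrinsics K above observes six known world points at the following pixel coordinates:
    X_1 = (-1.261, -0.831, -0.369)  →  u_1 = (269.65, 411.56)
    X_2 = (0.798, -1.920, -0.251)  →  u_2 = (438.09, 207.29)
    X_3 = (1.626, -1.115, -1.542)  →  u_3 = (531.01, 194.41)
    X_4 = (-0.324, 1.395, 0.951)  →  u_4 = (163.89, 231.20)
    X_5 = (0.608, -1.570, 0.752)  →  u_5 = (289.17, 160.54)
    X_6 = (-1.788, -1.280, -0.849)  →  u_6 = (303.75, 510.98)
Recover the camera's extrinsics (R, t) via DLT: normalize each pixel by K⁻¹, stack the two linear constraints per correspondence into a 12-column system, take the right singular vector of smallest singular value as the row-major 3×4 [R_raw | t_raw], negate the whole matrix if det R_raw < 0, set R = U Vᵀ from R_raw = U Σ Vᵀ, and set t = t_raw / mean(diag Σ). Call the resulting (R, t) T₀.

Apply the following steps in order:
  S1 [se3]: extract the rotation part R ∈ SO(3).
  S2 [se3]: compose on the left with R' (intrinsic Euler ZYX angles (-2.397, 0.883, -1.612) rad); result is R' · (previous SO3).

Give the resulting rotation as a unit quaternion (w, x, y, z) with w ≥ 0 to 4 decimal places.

rotation (quat) = (0.4210, -0.0273, -0.1752, -0.8896)

source (pnp_recover): camera pose = R=[0.4673 -0.3259 -0.8218; -0.8812 -0.0969 -0.4627; 0.0712 0.9404 -0.3325], t=(-0.2700, 0.1500, 5.2701)
after S1 (rot_of_se3): [0.4673 -0.3259 -0.8218; -0.8812 -0.0969 -0.4627; 0.0712 0.9404 -0.3325]
after S2 (compose_so3): [-0.6440 0.7586 -0.0990; -0.7395 -0.5841 0.3346; 0.1960 0.2887 0.9371]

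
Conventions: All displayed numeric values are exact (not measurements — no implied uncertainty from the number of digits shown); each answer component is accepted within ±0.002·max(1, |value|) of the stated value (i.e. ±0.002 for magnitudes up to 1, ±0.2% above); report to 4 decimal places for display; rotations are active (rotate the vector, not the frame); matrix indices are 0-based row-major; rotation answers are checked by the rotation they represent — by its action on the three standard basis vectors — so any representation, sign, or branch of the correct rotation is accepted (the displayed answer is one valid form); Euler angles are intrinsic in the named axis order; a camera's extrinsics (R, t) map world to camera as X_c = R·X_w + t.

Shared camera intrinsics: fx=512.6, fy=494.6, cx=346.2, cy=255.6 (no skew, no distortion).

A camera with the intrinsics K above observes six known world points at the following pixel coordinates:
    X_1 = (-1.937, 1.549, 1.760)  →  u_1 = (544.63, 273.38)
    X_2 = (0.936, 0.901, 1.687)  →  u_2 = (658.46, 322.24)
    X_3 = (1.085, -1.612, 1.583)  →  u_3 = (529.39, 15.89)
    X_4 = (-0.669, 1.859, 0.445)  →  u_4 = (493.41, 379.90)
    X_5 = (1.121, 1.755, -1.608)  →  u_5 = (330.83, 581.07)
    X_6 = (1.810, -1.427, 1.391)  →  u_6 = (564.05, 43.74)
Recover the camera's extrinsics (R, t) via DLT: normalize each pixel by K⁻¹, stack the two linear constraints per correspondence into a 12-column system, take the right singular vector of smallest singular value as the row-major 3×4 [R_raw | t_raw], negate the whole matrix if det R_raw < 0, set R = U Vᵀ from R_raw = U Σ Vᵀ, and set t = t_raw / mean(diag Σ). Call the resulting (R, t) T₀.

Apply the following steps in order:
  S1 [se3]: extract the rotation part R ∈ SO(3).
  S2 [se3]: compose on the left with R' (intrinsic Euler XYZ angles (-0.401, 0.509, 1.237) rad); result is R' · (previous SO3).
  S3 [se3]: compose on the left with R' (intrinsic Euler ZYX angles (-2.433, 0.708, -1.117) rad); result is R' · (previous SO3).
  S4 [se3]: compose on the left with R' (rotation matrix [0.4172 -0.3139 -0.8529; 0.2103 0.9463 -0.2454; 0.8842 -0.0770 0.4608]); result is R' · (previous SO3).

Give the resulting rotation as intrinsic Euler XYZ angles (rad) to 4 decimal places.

source (pnp_recover): camera pose = R=[0.0358 0.4681 0.8830; 0.2763 0.8445 -0.4589; -0.9604 0.2604 -0.0991], t=(0.4300, 0.2798, 4.7301)
after S1 (rot_of_se3): [0.0358 0.4681 0.8830; 0.2763 0.8445 -0.4589; -0.9604 0.2604 -0.0991]
after S2 (compose_so3): [-0.6857 -0.4359 0.5829; -0.1655 0.8732 0.4584; -0.7088 0.2178 -0.6709]
after S3 (compose_so3): [0.0137 0.9684 -0.2492; 0.9464 0.0679 0.3159; 0.3228 -0.2402 -0.9155]
after S4 (compose_so3): [-0.5667 0.5875 0.5777; 0.8192 0.3269 0.4712; 0.0880 0.7403 -0.6665]

rotation (euler_xyz) = (-2.5262, 0.6159, -2.3382)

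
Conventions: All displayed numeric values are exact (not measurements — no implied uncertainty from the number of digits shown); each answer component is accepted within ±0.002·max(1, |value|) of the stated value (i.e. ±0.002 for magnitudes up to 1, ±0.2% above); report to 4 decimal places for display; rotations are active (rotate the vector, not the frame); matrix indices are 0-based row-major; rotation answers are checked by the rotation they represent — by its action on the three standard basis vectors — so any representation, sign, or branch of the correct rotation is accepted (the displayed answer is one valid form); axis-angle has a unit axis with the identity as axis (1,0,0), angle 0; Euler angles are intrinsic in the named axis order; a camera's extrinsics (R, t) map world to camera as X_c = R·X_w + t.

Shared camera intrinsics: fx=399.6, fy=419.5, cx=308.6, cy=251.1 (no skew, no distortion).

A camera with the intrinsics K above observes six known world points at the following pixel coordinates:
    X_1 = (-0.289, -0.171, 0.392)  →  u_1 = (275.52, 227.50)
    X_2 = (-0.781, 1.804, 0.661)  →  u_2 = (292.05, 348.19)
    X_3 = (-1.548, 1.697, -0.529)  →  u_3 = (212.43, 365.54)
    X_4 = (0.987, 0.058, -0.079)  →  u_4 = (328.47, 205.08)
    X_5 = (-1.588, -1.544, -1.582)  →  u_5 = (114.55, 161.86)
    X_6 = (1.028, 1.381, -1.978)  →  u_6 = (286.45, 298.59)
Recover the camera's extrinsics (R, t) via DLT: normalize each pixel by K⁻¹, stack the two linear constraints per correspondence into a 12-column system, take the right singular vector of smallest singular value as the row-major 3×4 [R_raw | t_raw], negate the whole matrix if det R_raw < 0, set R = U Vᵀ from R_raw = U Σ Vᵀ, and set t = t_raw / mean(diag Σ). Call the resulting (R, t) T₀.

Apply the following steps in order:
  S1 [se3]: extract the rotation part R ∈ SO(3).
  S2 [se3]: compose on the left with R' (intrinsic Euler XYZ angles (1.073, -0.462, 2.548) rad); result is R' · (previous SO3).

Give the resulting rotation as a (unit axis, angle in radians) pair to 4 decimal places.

rotation (axis_angle) = ((-0.2054, -0.5999, 0.7733), 1.8636)

source (pnp_recover): camera pose = R=[0.8223 0.2849 0.4925; -0.3549 0.9334 0.0526; -0.4447 -0.2180 0.8687], t=(-0.4900, -0.3600, 6.5403)
after S1 (rot_of_se3): [0.8223 0.2849 0.4925; -0.3549 0.9334 0.0526; -0.4447 -0.2180 0.8687]
after S2 (compose_so3): [-0.2343 -0.5816 -0.7790; 0.8991 0.1751 -0.4011; 0.3697 -0.7944 0.4819]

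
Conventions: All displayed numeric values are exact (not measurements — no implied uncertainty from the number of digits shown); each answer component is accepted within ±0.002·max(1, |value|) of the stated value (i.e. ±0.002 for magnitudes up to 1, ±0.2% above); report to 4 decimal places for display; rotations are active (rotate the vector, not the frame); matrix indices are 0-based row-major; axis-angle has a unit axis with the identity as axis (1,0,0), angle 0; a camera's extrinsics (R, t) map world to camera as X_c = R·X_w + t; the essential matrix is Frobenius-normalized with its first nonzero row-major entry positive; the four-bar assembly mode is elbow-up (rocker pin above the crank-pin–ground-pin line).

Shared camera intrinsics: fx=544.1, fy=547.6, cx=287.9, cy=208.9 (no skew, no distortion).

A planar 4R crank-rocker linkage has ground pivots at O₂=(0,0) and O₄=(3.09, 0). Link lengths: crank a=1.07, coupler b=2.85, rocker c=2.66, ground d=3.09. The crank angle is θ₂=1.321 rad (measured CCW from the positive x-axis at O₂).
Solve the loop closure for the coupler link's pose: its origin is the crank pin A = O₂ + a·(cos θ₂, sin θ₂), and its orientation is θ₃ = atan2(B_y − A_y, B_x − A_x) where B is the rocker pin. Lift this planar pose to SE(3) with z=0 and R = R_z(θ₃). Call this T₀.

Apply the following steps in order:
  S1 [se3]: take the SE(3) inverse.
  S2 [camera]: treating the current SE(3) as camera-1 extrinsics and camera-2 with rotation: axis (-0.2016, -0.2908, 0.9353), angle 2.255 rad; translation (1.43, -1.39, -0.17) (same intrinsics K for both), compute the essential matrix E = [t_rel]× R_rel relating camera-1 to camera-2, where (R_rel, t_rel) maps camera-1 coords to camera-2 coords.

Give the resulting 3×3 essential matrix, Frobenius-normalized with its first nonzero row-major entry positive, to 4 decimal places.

source (fourbar_fk): coupler pose = R=[0.8314 -0.5557 0.0000; 0.5557 0.8314 0.0000; 0.0000 0.0000 1.0000], t=(0.2645, 1.0368, 0.0000)
after S1 (invert_se3): R=[0.8314 0.5557 0.0000; -0.5557 0.8314 0.0000; 0.0000 0.0000 1.0000], t=(-0.7961, -0.7150, 0.0000)
after S2 (essential): [0.3615 0.0208 -0.5642; 0.3295 0.1628 -0.0236; -0.4032 -0.3209 -0.3865]

matrix = [0.3615 0.0208 -0.5642; 0.3295 0.1628 -0.0236; -0.4032 -0.3209 -0.3865]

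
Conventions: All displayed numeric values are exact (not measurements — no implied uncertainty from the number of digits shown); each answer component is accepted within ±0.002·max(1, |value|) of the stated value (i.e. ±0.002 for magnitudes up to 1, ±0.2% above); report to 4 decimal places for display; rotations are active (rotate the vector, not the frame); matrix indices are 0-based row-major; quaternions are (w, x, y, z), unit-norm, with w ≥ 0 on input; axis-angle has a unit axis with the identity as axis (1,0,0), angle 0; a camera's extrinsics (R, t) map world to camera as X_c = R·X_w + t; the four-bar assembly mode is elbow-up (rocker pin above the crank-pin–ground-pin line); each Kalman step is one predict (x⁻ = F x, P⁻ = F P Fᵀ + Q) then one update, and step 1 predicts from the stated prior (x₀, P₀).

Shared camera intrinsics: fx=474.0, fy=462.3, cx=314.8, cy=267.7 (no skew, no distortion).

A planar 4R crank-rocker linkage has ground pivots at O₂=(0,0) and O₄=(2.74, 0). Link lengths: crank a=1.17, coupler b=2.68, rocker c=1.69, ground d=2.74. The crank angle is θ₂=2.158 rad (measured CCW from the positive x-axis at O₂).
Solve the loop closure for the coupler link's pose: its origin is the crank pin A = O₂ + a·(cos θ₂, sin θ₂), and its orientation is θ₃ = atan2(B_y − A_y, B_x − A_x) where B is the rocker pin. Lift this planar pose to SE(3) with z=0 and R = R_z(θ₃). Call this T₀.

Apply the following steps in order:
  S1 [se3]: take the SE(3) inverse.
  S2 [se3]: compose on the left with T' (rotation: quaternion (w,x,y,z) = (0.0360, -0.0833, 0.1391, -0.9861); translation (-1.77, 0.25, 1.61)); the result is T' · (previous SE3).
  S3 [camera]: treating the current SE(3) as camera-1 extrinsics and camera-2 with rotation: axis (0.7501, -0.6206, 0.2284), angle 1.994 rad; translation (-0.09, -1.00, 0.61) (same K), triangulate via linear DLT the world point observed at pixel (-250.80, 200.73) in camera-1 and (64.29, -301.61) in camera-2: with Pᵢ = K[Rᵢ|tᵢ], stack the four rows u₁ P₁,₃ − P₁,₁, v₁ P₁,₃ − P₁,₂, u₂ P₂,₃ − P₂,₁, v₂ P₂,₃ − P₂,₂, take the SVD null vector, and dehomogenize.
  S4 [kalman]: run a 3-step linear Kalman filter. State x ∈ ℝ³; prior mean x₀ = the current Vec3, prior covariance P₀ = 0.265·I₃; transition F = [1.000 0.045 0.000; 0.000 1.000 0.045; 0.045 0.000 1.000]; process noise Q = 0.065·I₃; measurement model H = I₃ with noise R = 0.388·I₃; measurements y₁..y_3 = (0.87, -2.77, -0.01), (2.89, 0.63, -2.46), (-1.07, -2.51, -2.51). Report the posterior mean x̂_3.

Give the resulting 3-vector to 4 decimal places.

result = (0.7968, -0.9690, -1.1633)

source (fourbar_fk): coupler pose = R=[0.9799 -0.1994 0.0000; 0.1994 0.9799 0.0000; 0.0000 0.0000 1.0000], t=(-0.6482, 0.9740, 0.0000)
after S1 (invert_se3): R=[0.9799 0.1994 0.0000; -0.1994 0.9799 0.0000; 0.0000 0.0000 1.0000], t=(0.4410, -1.0837, 0.0000)
after S2 (compose_se3): R=[-0.9733 -0.1493 0.1743; 0.0989 -0.9582 -0.2683; 0.2071 -0.2439 0.9474], t=(-2.2555, 1.2474, 1.9818)
after S3 (triangulate): (1.8126, 1.5869, 1.4606)
after S4 (kf_track): (0.7968, -0.9690, -1.1633)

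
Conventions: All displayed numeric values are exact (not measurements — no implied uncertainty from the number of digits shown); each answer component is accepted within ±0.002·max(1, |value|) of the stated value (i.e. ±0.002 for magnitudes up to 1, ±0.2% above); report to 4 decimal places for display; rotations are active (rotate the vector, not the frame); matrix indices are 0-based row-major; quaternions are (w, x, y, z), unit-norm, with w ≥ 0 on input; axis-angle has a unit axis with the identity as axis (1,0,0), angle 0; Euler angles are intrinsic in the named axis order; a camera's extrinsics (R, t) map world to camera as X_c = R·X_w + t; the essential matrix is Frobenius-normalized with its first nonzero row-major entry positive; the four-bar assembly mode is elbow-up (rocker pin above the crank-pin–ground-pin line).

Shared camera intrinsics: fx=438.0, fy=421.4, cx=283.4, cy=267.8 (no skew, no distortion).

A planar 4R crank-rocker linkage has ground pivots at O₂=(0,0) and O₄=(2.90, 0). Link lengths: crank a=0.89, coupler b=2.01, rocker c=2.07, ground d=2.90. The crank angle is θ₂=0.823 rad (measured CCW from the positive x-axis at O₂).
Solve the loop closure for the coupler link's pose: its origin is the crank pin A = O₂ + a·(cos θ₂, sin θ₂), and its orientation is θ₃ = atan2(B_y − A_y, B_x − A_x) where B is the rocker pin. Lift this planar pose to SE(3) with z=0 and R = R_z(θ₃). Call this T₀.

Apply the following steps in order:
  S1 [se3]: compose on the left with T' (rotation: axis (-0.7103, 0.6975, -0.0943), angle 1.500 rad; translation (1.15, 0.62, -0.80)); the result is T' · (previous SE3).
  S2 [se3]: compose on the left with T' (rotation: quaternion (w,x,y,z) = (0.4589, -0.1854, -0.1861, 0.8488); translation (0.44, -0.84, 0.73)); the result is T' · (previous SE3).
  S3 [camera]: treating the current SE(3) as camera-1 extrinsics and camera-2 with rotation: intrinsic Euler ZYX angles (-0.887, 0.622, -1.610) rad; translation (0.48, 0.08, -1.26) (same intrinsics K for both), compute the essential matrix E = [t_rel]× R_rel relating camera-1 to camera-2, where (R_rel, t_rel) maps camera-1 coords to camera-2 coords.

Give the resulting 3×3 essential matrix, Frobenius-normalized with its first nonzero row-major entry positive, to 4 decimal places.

source (fourbar_fk): coupler pose = R=[0.7714 -0.6363 0.0000; 0.6363 0.7714 0.0000; 0.0000 0.0000 1.0000], t=(0.6052, 0.6525, 0.0000)
after S1 (compose_se3): R=[0.1832 -0.6260 0.7580; -0.0950 0.7562 0.6474; -0.9785 -0.1906 0.0791], t=(1.2376, 0.6256, -1.6857)
after S2 (compose_se3): R=[0.4491 -0.1250 -0.8847; 0.3463 -0.8884 0.3014; -0.8236 -0.4417 -0.3556], t=(0.1829, 0.1363, -1.2052)
after S3 (essential): [0.4108 -0.1347 -0.5095; -0.1148 0.1639 -0.3885; -0.4287 0.3299 -0.2645]

matrix = [0.4108 -0.1347 -0.5095; -0.1148 0.1639 -0.3885; -0.4287 0.3299 -0.2645]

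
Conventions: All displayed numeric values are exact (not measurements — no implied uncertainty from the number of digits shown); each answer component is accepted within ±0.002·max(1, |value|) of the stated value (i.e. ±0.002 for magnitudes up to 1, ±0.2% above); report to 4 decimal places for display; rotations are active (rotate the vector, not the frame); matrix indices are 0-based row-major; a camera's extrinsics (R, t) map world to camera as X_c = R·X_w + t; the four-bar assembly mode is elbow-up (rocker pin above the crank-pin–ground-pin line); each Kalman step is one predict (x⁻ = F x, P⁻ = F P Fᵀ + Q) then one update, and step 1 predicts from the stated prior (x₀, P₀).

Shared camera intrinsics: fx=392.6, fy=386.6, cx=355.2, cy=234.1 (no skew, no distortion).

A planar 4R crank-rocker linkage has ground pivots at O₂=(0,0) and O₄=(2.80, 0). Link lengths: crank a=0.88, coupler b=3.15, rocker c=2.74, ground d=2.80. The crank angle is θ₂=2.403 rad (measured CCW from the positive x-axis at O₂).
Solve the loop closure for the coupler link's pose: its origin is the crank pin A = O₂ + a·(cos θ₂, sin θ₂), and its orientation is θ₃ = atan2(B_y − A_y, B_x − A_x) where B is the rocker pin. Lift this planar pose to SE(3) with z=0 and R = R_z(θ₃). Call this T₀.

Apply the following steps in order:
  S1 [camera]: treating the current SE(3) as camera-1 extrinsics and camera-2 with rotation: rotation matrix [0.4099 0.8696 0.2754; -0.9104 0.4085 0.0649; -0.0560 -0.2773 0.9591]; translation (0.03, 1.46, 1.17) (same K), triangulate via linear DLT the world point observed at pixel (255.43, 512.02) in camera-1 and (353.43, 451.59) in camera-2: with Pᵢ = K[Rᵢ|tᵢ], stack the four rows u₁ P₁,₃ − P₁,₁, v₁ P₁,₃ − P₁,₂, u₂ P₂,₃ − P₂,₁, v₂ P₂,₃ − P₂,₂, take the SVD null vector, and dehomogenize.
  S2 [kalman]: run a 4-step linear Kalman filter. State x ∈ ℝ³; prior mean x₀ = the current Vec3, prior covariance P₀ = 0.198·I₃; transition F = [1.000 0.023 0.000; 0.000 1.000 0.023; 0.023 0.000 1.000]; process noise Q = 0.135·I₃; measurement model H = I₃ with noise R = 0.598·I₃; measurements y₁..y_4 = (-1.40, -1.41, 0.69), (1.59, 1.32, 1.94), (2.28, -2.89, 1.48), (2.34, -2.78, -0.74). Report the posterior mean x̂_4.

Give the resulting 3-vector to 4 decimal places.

result = (1.5183, -1.6699, 0.5314)

source (fourbar_fk): coupler pose = R=[0.7820 -0.6233 0.0000; 0.6233 0.7820 0.0000; 0.0000 0.0000 1.0000], t=(-0.6507, 0.5925, 0.0000)
after S1 (triangulate): (0.3034, -0.3954, 0.6571)
after S2 (kf_track): (1.5183, -1.6699, 0.5314)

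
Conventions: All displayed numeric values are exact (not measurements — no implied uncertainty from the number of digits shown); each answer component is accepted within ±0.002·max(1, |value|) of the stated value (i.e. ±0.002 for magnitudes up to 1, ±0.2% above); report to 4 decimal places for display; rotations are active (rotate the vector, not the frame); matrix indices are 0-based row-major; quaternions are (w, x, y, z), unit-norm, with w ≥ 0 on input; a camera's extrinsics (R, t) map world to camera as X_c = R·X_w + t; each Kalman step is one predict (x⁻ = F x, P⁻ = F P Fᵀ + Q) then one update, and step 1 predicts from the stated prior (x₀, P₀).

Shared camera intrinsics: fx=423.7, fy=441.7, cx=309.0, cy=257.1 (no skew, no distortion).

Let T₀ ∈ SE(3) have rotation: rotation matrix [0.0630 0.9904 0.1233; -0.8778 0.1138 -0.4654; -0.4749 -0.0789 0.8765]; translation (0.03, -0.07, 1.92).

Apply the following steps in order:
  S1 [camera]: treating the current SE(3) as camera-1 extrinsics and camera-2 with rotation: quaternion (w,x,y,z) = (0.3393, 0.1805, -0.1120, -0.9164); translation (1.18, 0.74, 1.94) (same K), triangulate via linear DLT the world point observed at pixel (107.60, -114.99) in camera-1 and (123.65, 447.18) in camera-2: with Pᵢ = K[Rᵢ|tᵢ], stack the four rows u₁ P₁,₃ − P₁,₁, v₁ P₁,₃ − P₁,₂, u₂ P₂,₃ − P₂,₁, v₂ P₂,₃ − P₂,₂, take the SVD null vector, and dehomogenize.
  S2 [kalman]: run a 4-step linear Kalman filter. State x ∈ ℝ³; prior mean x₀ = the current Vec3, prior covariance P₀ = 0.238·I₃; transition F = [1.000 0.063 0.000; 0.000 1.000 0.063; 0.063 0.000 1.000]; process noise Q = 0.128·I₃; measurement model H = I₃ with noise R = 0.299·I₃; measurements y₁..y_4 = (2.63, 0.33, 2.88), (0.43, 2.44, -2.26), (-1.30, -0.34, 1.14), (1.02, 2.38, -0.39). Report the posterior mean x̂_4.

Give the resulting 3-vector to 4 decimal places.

after S1 (triangulate): (1.3546, -1.2629, 0.8912)
after S2 (kf_track): (0.5307, 1.3400, 0.1317)

result = (0.5307, 1.3400, 0.1317)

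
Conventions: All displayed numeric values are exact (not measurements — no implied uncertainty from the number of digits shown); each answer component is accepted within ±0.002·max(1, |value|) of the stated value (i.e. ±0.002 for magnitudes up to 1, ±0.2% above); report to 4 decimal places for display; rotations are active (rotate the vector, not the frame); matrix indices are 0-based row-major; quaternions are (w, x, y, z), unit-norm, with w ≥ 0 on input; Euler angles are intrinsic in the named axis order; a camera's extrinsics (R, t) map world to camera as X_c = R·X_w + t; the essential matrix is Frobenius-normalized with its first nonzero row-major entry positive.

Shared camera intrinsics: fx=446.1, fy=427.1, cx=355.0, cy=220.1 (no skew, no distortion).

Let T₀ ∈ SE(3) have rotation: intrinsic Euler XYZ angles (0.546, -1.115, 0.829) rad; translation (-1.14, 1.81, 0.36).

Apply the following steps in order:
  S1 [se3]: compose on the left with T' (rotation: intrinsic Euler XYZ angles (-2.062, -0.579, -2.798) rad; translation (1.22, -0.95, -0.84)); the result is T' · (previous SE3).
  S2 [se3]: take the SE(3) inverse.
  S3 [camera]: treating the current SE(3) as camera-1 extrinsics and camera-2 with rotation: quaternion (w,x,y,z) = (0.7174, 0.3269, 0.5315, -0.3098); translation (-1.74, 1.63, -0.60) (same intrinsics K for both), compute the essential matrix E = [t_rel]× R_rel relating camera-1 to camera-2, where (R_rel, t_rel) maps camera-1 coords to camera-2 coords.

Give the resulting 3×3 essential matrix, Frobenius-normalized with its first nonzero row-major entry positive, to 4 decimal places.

after S1 (compose_se3): R=[-0.6387 0.6331 0.4373; 0.7685 0.4961 0.4042; 0.0389 0.5943 -0.8033], t=(2.4318, 0.7505, -0.2525)
after S2 (invert_se3): R=[-0.6387 0.7685 0.0389; 0.6331 0.4961 0.5943; 0.4373 0.4042 -0.8033], t=(0.9863, -1.7618, -1.5697)
after S3 (essential): [0.5693 -0.3006 0.2588; -0.1698 -0.5548 -0.0607; -0.2563 -0.3187 -0.1049]

matrix = [0.5693 -0.3006 0.2588; -0.1698 -0.5548 -0.0607; -0.2563 -0.3187 -0.1049]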